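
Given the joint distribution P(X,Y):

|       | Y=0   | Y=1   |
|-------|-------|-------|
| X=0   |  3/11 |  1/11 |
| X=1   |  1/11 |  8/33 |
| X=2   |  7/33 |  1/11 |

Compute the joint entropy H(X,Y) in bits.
2.4248 bits

H(X,Y) = -Σ_{x,y} P(x,y) log₂ P(x,y). Per-cell terms -P(x,y)·log₂P(x,y):
  X=0: 0.5112, 0.3145
  X=1: 0.3145, 0.4956
  X=2: 0.4745, 0.3145
Sum of the 6 terms: H(X,Y) = 2.4248 bits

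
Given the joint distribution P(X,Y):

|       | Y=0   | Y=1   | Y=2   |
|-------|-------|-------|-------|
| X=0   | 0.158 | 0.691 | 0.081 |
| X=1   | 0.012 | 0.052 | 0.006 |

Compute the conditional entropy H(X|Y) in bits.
0.3659 bits

H(X|Y) = H(X,Y) - H(Y)

H(X,Y) = -Σ_{x,y} P(x,y) log₂ P(x,y). Per-cell terms -P(x,y)·log₂P(x,y):
  X=0: 0.42060, 0.36847, 0.29370
  X=1: 0.07657, 0.22180, 0.04428
Sum of the 6 terms: H(X,Y) = 1.4254 bits

Marginal of Y (column sums):
  P(Y=0) = 0.158 + 0.012 = 0.170
  P(Y=1) = 0.691 + 0.052 = 0.743
  P(Y=2) = 0.081 + 0.006 = 0.087
H(Y) = -[0.170·log₂(0.170) + 0.743·log₂(0.743) + 0.087·log₂(0.087)]
  = 0.43459 + 0.31842 + 0.30649 = 1.0595 bits

H(X|Y) = H(X,Y) - H(Y) = 1.4254 - 1.0595 = 0.3659 bits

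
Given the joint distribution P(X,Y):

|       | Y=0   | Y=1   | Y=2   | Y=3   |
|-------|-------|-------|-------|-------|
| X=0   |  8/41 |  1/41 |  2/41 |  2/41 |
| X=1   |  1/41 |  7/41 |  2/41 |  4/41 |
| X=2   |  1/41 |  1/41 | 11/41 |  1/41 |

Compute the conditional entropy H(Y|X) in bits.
1.4392 bits

H(Y|X) = H(X,Y) - H(X)

H(X,Y) = -Σ_{x,y} P(x,y) log₂ P(x,y). Per-cell terms -P(x,y)·log₂P(x,y):
  X=0: 0.46001, 0.13067, 0.21256, 0.21256
  X=1: 0.13067, 0.43540, 0.21256, 0.32757
  X=2: 0.13067, 0.13067, 0.50925, 0.13067
Sum of the 12 terms: H(X,Y) = 3.0233 bits

Marginal of X (row sums):
  P(X=0) = 8/41 + 1/41 + 2/41 + 2/41 = 13/41
  P(X=1) = 1/41 + 7/41 + 2/41 + 4/41 = 14/41
  P(X=2) = 1/41 + 1/41 + 11/41 + 1/41 = 14/41
H(X) = -[(13/41)·log₂(13/41) + (14/41)·log₂(14/41) + (14/41)·log₂(14/41)]
  = 0.52543 + 0.52934 + 0.52934 = 1.5841 bits

H(Y|X) = H(X,Y) - H(X) = 3.0233 - 1.5841 = 1.4392 bits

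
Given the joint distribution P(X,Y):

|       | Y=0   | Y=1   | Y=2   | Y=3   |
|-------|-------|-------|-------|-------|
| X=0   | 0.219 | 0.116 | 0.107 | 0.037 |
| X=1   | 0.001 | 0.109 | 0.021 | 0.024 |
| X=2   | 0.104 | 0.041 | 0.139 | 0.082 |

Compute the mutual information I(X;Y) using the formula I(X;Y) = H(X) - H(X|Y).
0.2151 bits

I(X;Y) = H(X) - H(X|Y)

Marginal of X (row sums):
  P(X=0) = 0.219 + 0.116 + 0.107 + 0.037 = 0.479
  P(X=1) = 0.001 + 0.109 + 0.021 + 0.024 = 0.155
  P(X=2) = 0.104 + 0.041 + 0.139 + 0.082 = 0.366
H(X) = -[0.479·log₂(0.479) + 0.155·log₂(0.155) + 0.366·log₂(0.366)]
  = 0.5087 + 0.4169 + 0.5307 = 1.4563 bits

Marginal of Y (column sums):
  P(Y=0) = 0.219 + 0.001 + 0.104 = 0.324
  P(Y=1) = 0.116 + 0.109 + 0.041 = 0.266
  P(Y=2) = 0.107 + 0.021 + 0.139 = 0.267
  P(Y=3) = 0.037 + 0.024 + 0.082 = 0.143
H(X|Y) = Σ_y P(y)·H(X|Y=y):
  Y=0: P(Y=0) = 0.324, P(X|Y=0) = (73/108, 1/324, 26/81) → H(X|Y=0) = 0.9339
  Y=1: P(Y=1) = 0.266, P(X|Y=1) = (58/133, 109/266, 41/266) → H(X|Y=1) = 1.4654
  Y=2: P(Y=2) = 0.267, P(X|Y=2) = (107/267, 7/89, 139/267) → H(X|Y=2) = 1.3075
  Y=3: P(Y=3) = 0.143, P(X|Y=3) = (37/143, 24/143, 82/143) → H(X|Y=3) = 1.3969
H(X|Y) = 0.324·0.9339 + 0.266·1.4654 + 0.267·1.3075 + 0.143·1.3969 = 1.2412 bits

I(X;Y) = H(X) - H(X|Y) = 1.4563 - 1.2412 = 0.2151 bits

Cross-check via I(X;Y) = H(X) + H(Y) - H(X,Y): computing H(Y) from the column sums and H(X,Y) from the 12 cells in the same way gives H(Y) = 1.9449 bits and H(X,Y) = 3.1861 bits, so
I(X;Y) = 1.4563 + 1.9449 - 3.1861 = 0.2151 bits ✓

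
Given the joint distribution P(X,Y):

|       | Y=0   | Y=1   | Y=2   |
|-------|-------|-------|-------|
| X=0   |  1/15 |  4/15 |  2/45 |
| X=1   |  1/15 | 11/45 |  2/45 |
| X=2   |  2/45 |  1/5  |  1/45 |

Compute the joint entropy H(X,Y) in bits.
2.7116 bits

H(X,Y) = -Σ_{x,y} P(x,y) log₂ P(x,y). Per-cell terms -P(x,y)·log₂P(x,y):
  X=0: 0.26046, 0.50850, 0.19964
  X=1: 0.26046, 0.49681, 0.19964
  X=2: 0.19964, 0.46439, 0.12204
Sum of the 9 terms: H(X,Y) = 2.7116 bits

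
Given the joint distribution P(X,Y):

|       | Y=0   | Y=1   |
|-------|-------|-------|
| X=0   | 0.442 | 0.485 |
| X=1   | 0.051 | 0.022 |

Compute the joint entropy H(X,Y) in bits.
1.3670 bits

H(X,Y) = -Σ_{x,y} P(x,y) log₂ P(x,y). Per-cell terms -P(x,y)·log₂P(x,y):
  X=0: 0.5206, 0.5063
  X=1: 0.2190, 0.1211
Sum of the 4 terms: H(X,Y) = 1.3670 bits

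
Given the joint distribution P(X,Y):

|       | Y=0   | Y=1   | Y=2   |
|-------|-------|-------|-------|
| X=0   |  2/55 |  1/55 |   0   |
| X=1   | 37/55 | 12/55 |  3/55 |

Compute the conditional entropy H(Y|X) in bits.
1.0664 bits

H(Y|X) = H(X,Y) - H(X)

H(X,Y) = -Σ_{x,y} P(x,y) log₂ P(x,y). Per-cell terms -P(x,y)·log₂P(x,y):
  X=0: 0.1739, 0.1051, 0.0000
  X=1: 0.3847, 0.4792, 0.2289
  (cells with P = 0 contribute 0)
Sum of the 6 terms: H(X,Y) = 1.3718 bits

Marginal of X (row sums):
  P(X=0) = 2/55 + 1/55 + 0 = 3/55
  P(X=1) = 37/55 + 12/55 + 3/55 = 52/55
H(X) = -[(3/55)·log₂(3/55) + (52/55)·log₂(52/55)]
  = 0.2289 + 0.0765 = 0.3054 bits

H(Y|X) = H(X,Y) - H(X) = 1.3718 - 0.3054 = 1.0664 bits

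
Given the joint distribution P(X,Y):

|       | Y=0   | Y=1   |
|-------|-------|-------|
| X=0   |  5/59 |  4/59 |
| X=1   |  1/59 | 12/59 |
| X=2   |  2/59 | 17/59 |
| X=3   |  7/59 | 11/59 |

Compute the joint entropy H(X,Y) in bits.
2.6314 bits

H(X,Y) = -Σ_{x,y} P(x,y) log₂ P(x,y). Per-cell terms -P(x,y)·log₂P(x,y):
  X=0: 0.30176, 0.26323
  X=1: 0.09971, 0.46732
  X=2: 0.16551, 0.51726
  X=3: 0.36486, 0.45179
Sum of the 8 terms: H(X,Y) = 2.6314 bits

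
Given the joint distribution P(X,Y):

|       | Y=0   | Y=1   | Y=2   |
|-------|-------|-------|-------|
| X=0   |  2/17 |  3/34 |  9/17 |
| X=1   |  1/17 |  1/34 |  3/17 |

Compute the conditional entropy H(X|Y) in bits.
0.8302 bits

H(X|Y) = H(X,Y) - H(Y)

H(X,Y) = -Σ_{x,y} P(x,y) log₂ P(x,y). Per-cell terms -P(x,y)·log₂P(x,y):
  X=0: 0.363231, 0.309044, 0.485755
  X=1: 0.240439, 0.149631, 0.441618
Sum of the 6 terms: H(X,Y) = 1.989718 bits

Marginal of Y (column sums):
  P(Y=0) = 2/17 + 1/17 = 3/17
  P(Y=1) = 3/34 + 1/34 = 2/17
  P(Y=2) = 9/17 + 3/17 = 12/17
H(Y) = -[(3/17)·log₂(3/17) + (2/17)·log₂(2/17) + (12/17)·log₂(12/17)]
  = 0.441618 + 0.363231 + 0.354706 = 1.159555 bits

H(X|Y) = H(X,Y) - H(Y) = 1.989718 - 1.159555 = 0.8302 bits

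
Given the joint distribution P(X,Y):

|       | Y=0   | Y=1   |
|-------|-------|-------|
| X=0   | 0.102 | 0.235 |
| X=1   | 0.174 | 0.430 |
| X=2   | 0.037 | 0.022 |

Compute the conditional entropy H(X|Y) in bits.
1.1900 bits

H(X|Y) = H(X,Y) - H(Y)

H(X,Y) = -Σ_{x,y} P(x,y) log₂ P(x,y). Per-cell terms -P(x,y)·log₂P(x,y):
  X=0: 0.3359, 0.4910
  X=1: 0.4390, 0.5236
  X=2: 0.1760, 0.1211
Sum of the 6 terms: H(X,Y) = 2.0866 bits

Marginal of Y (column sums):
  P(Y=0) = 0.102 + 0.174 + 0.037 = 0.313
  P(Y=1) = 0.235 + 0.430 + 0.022 = 0.687
H(Y) = -[0.313·log₂(0.313) + 0.687·log₂(0.687)]
  = 0.5245 + 0.3721 = 0.8966 bits

H(X|Y) = H(X,Y) - H(Y) = 2.0866 - 0.8966 = 1.1900 bits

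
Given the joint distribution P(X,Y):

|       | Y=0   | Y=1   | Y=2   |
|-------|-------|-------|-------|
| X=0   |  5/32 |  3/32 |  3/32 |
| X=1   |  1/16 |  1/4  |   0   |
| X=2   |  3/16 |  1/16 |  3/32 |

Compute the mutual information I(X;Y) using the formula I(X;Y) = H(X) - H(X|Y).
0.2605 bits

I(X;Y) = H(X) - H(X|Y)

Marginal of X (row sums):
  P(X=0) = 5/32 + 3/32 + 3/32 = 11/32
  P(X=1) = 1/16 + 1/4 + 0 = 5/16
  P(X=2) = 3/16 + 1/16 + 3/32 = 11/32
H(X) = -[(11/32)·log₂(11/32) + (5/16)·log₂(5/16) + (11/32)·log₂(11/32)]
  = 0.52957 + 0.52440 + 0.52957 = 1.5835 bits

Marginal of Y (column sums):
  P(Y=0) = 5/32 + 1/16 + 3/16 = 13/32
  P(Y=1) = 3/32 + 1/4 + 1/16 = 13/32
  P(Y=2) = 3/32 + 0 + 3/32 = 3/16
H(X|Y) = Σ_y P(y)·H(X|Y=y):
  Y=0: P(Y=0) = 13/32, P(X|Y=0) = (5/13, 2/13, 6/13) → H(X|Y=0) = 1.46048
  Y=1: P(Y=1) = 13/32, P(X|Y=1) = (3/13, 8/13, 2/13) → H(X|Y=1) = 1.33468
  Y=2: P(Y=2) = 3/16, P(X|Y=2) = (1/2, 0, 1/2) → H(X|Y=2) = 1.00000
H(X|Y) = (13/32)·1.46048 + (13/32)·1.33468 + (3/16)·1.00000 = 1.3230 bits

I(X;Y) = H(X) - H(X|Y) = 1.5835 - 1.3230 = 0.2605 bits

Cross-check via I(X;Y) = H(X) + H(Y) - H(X,Y): computing H(Y) from the column sums and H(X,Y) from the 9 cells in the same way gives H(Y) = 1.5087 bits and H(X,Y) = 2.8317 bits, so
I(X;Y) = 1.5835 + 1.5087 - 2.8317 = 0.2605 bits ✓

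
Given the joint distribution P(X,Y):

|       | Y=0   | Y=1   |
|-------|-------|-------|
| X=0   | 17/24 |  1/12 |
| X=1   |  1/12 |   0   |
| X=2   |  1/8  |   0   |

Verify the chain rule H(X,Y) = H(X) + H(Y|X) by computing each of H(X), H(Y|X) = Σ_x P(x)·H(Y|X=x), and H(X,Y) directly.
H(X) = 0.9406 bits, H(Y|X) = 0.3843 bits, H(X,Y) = 1.3249 bits

Marginal of X (row sums):
  P(X=0) = 17/24 + 1/12 = 19/24
  P(X=1) = 1/12 + 0 = 1/12
  P(X=2) = 1/8 + 0 = 1/8
H(X) = -[(19/24)·log₂(19/24) + (1/12)·log₂(1/12) + (1/8)·log₂(1/8)]
  = 0.26682 + 0.29875 + 0.37500 = 0.9406 bits

H(Y|X) = Σ_x P(x)·H(Y|X=x):
  X=0: P(X=0) = 19/24, P(Y|X=0) = (17/19, 2/19) → H(Y|X=0) = 0.48546
  X=1: P(X=1) = 1/12, P(Y|X=1) = (1, 0) → H(Y|X=1) = 0.00000
  X=2: P(X=2) = 1/8, P(Y|X=2) = (1, 0) → H(Y|X=2) = 0.00000
H(Y|X) = (19/24)·0.48546 + (1/12)·0.00000 + (1/8)·0.00000 = 0.3843 bits

H(X,Y) = -Σ_{x,y} P(x,y) log₂ P(x,y). Per-cell terms -P(x,y)·log₂P(x,y):
  X=0: 0.35240, 0.29875
  X=1: 0.29875, 0.00000
  X=2: 0.37500, 0.00000
  (cells with P = 0 contribute 0)
Sum of the 6 terms: H(X,Y) = 1.3249 bits

Chain rule check:
  H(X) + H(Y|X) = 0.9406 + 0.3843 = 1.3249 bits
  H(X,Y) = 1.3249 bits
✓ Chain rule verified.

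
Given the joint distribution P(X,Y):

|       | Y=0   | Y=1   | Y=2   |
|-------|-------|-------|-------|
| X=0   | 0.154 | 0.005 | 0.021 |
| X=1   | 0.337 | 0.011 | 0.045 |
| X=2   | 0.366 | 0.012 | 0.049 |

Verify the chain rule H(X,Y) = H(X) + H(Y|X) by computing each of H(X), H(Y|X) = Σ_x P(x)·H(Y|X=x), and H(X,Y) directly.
H(X) = 1.4991 bits, H(Y|X) = 0.6941 bits, H(X,Y) = 2.1931 bits

Marginal of X (row sums):
  P(X=0) = 0.154 + 0.005 + 0.021 = 0.180
  P(X=1) = 0.337 + 0.011 + 0.045 = 0.393
  P(X=2) = 0.366 + 0.012 + 0.049 = 0.427
H(X) = -[0.180·log₂(0.180) + 0.393·log₂(0.393) + 0.427·log₂(0.427)]
  = 0.44531 + 0.52953 + 0.52422 = 1.4991 bits

H(Y|X) = Σ_x P(x)·H(Y|X=x):
  X=0: P(X=0) = 0.180, P(Y|X=0) = (77/90, 1/36, 7/60) → H(Y|X=0) = 0.69778
  X=1: P(X=1) = 0.393, P(Y|X=1) = (337/393, 11/393, 15/131) → H(Y|X=1) = 0.69258
  X=2: P(X=2) = 0.427, P(Y|X=2) = (6/7, 12/427, 7/61) → H(Y|X=2) = 0.69386
H(Y|X) = 0.180·0.69778 + 0.393·0.69258 + 0.427·0.69386 = 0.6941 bits

H(X,Y) = -Σ_{x,y} P(x,y) log₂ P(x,y). Per-cell terms -P(x,y)·log₂P(x,y):
  X=0: 0.41565, 0.03822, 0.11704
  X=1: 0.52881, 0.07157, 0.20133
  X=2: 0.53073, 0.07657, 0.21320
Sum of the 9 terms: H(X,Y) = 2.1931 bits

Chain rule check:
  H(X) + H(Y|X) = 1.4991 + 0.6941 = 2.1932 bits
  H(X,Y) = 2.1931 bits
✓ Chain rule verified (Δ = 0.0001 is 4-dp rounding noise: each of the three values was rounded independently).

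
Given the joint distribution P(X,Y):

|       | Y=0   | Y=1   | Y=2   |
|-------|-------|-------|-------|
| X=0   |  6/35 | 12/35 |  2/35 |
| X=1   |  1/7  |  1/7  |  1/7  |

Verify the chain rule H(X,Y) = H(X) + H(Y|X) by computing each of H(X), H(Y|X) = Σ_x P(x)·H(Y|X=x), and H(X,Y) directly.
H(X) = 0.9852 bits, H(Y|X) = 1.4195 bits, H(X,Y) = 2.4048 bits

Marginal of X (row sums):
  P(X=0) = 6/35 + 12/35 + 2/35 = 4/7
  P(X=1) = 1/7 + 1/7 + 1/7 = 3/7
H(X) = -[(4/7)·log₂(4/7) + (3/7)·log₂(3/7)]
  = 0.46135 + 0.52388 = 0.9852 bits

H(Y|X) = Σ_x P(x)·H(Y|X=x):
  X=0: P(X=0) = 4/7, P(Y|X=0) = (3/10, 3/5, 1/10) → H(Y|X=0) = 1.29546
  X=1: P(X=1) = 3/7, P(Y|X=1) = (1/3, 1/3, 1/3) → H(Y|X=1) = 1.58496
H(Y|X) = (4/7)·1.29546 + (3/7)·1.58496 = 1.4195 bits

H(X,Y) = -Σ_{x,y} P(x,y) log₂ P(x,y). Per-cell terms -P(x,y)·log₂P(x,y):
  X=0: 0.43617, 0.52948, 0.23596
  X=1: 0.40105, 0.40105, 0.40105
Sum of the 6 terms: H(X,Y) = 2.4048 bits

Chain rule check:
  H(X) + H(Y|X) = 0.9852 + 1.4195 = 2.4047 bits
  H(X,Y) = 2.4048 bits
✓ Chain rule verified (Δ = 0.0001 is 4-dp rounding noise: each of the three values was rounded independently).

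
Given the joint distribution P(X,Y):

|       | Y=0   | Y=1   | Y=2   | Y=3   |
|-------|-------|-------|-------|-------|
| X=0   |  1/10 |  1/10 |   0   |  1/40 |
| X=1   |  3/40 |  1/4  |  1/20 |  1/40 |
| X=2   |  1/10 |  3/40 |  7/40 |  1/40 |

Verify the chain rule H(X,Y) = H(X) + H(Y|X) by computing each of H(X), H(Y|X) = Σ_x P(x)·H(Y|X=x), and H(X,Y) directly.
H(X) = 1.5436 bits, H(Y|X) = 1.5688 bits, H(X,Y) = 3.1124 bits

Marginal of X (row sums):
  P(X=0) = 1/10 + 1/10 + 0 + 1/40 = 9/40
  P(X=1) = 3/40 + 1/4 + 1/20 + 1/40 = 2/5
  P(X=2) = 1/10 + 3/40 + 7/40 + 1/40 = 3/8
H(X) = -[(9/40)·log₂(9/40) + (2/5)·log₂(2/5) + (3/8)·log₂(3/8)]
  = 0.4842 + 0.5288 + 0.5306 = 1.5436 bits

H(Y|X) = Σ_x P(x)·H(Y|X=x):
  X=0: P(X=0) = 9/40, P(Y|X=0) = (4/9, 4/9, 0, 1/9) → H(Y|X=0) = 1.3921
  X=1: P(X=1) = 2/5, P(Y|X=1) = (3/16, 5/8, 1/8, 1/16) → H(Y|X=1) = 1.5016
  X=2: P(X=2) = 3/8, P(Y|X=2) = (4/15, 1/5, 7/15, 1/15) → H(Y|X=2) = 1.7465
H(Y|X) = (9/40)·1.3921 + (2/5)·1.5016 + (3/8)·1.7465 = 1.5688 bits

H(X,Y) = -Σ_{x,y} P(x,y) log₂ P(x,y). Per-cell terms -P(x,y)·log₂P(x,y):
  X=0: 0.3322, 0.3322, 0.0000, 0.1330
  X=1: 0.2803, 0.5000, 0.2161, 0.1330
  X=2: 0.3322, 0.2803, 0.4401, 0.1330
  (cells with P = 0 contribute 0)
Sum of the 12 terms: H(X,Y) = 3.1124 bits

Chain rule check:
  H(X) + H(Y|X) = 1.5436 + 1.5688 = 3.1124 bits
  H(X,Y) = 3.1124 bits
✓ Chain rule verified.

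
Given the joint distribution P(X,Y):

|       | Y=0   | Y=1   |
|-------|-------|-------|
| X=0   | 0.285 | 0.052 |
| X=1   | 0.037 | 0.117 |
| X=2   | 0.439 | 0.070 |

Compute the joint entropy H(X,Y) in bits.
2.0660 bits

H(X,Y) = -Σ_{x,y} P(x,y) log₂ P(x,y). Per-cell terms -P(x,y)·log₂P(x,y):
  X=0: 0.51613, 0.22180
  X=1: 0.17598, 0.36216
  X=2: 0.52140, 0.26856
Sum of the 6 terms: H(X,Y) = 2.0660 bits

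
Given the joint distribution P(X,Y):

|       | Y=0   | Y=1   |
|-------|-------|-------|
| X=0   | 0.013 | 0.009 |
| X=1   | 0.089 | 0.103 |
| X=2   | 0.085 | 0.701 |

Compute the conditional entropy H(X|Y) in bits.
0.7574 bits

H(X|Y) = H(X,Y) - H(Y)

H(X,Y) = -Σ_{x,y} P(x,y) log₂ P(x,y). Per-cell terms -P(x,y)·log₂P(x,y):
  X=0: 0.081449, 0.061163
  X=1: 0.310615, 0.337766
  X=2: 0.302293, 0.359272
Sum of the 6 terms: H(X,Y) = 1.45256 bits

Marginal of Y (column sums):
  P(Y=0) = 0.013 + 0.089 + 0.085 = 0.187
  P(Y=1) = 0.009 + 0.103 + 0.701 = 0.813
H(Y) = -[0.187·log₂(0.187) + 0.813·log₂(0.813)]
  = 0.452332 + 0.242821 = 0.69515 bits

H(X|Y) = H(X,Y) - H(Y) = 1.45256 - 0.69515 = 0.7574 bits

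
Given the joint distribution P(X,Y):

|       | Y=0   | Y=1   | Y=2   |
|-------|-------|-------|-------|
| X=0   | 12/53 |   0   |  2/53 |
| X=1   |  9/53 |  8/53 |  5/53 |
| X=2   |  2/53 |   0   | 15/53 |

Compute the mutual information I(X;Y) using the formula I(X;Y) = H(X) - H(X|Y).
0.4961 bits

I(X;Y) = H(X) - H(X|Y)

Marginal of X (row sums):
  P(X=0) = 12/53 + 0 + 2/53 = 14/53
  P(X=1) = 9/53 + 8/53 + 5/53 = 22/53
  P(X=2) = 2/53 + 0 + 15/53 = 17/53
H(X) = -[(14/53)·log₂(14/53) + (22/53)·log₂(22/53) + (17/53)·log₂(17/53)]
  = 0.5073 + 0.5265 + 0.5262 = 1.5600 bits

Marginal of Y (column sums):
  P(Y=0) = 12/53 + 9/53 + 2/53 = 23/53
  P(Y=1) = 0 + 8/53 + 0 = 8/53
  P(Y=2) = 2/53 + 5/53 + 15/53 = 22/53
H(X|Y) = Σ_y P(y)·H(X|Y=y):
  Y=0: P(Y=0) = 23/53, P(X|Y=0) = (12/23, 9/23, 2/23) → H(X|Y=0) = 1.3258
  Y=1: P(Y=1) = 8/53, P(X|Y=1) = (0, 1, 0) → H(X|Y=1) = 0.0000
  Y=2: P(Y=2) = 22/53, P(X|Y=2) = (1/11, 5/22, 15/22) → H(X|Y=2) = 1.1770
H(X|Y) = (23/53)·1.3258 + (8/53)·0.0000 + (22/53)·1.1770 = 1.0639 bits

I(X;Y) = H(X) - H(X|Y) = 1.5600 - 1.0639 = 0.4961 bits

Cross-check via I(X;Y) = H(X) + H(Y) - H(X,Y): computing H(Y) from the column sums and H(X,Y) from the 9 cells in the same way gives H(Y) = 1.4610 bits and H(X,Y) = 2.5249 bits, so
I(X;Y) = 1.5600 + 1.4610 - 2.5249 = 0.4961 bits ✓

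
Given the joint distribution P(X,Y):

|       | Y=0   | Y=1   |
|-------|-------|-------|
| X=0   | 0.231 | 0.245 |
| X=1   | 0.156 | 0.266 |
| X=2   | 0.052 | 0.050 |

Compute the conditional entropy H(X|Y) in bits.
1.3605 bits

H(X|Y) = H(X,Y) - H(Y)

H(X,Y) = -Σ_{x,y} P(x,y) log₂ P(x,y). Per-cell terms -P(x,y)·log₂P(x,y):
  X=0: 0.48834, 0.49714
  X=1: 0.41814, 0.50819
  X=2: 0.22180, 0.21610
Sum of the 6 terms: H(X,Y) = 2.3497 bits

Marginal of Y (column sums):
  P(Y=0) = 0.231 + 0.156 + 0.052 = 0.439
  P(Y=1) = 0.245 + 0.266 + 0.050 = 0.561
H(Y) = -[0.439·log₂(0.439) + 0.561·log₂(0.561)]
  = 0.52140 + 0.46783 = 0.9892 bits

H(X|Y) = H(X,Y) - H(Y) = 2.3497 - 0.9892 = 1.3605 bits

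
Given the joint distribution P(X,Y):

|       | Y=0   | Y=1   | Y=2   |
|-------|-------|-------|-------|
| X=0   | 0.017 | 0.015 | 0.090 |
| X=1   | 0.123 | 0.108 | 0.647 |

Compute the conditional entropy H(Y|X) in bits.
1.0934 bits

H(Y|X) = H(X,Y) - H(X)

H(X,Y) = -Σ_{x,y} P(x,y) log₂ P(x,y). Per-cell terms -P(x,y)·log₂P(x,y):
  X=0: 0.09993, 0.09088, 0.31265
  X=1: 0.37186, 0.34678, 0.40642
Sum of the 6 terms: H(X,Y) = 1.6285 bits

Marginal of X (row sums):
  P(X=0) = 0.017 + 0.015 + 0.090 = 0.122
  P(X=1) = 0.123 + 0.108 + 0.647 = 0.878
H(X) = -[0.122·log₂(0.122) + 0.878·log₂(0.878)]
  = 0.37028 + 0.16481 = 0.5351 bits

H(Y|X) = H(X,Y) - H(X) = 1.6285 - 0.5351 = 1.0934 bits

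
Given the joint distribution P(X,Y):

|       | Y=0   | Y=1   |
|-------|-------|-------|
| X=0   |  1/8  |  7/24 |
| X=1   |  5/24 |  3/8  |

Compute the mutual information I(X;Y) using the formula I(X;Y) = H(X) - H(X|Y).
0.0026 bits

I(X;Y) = H(X) - H(X|Y)

Marginal of X (row sums):
  P(X=0) = 1/8 + 7/24 = 5/12
  P(X=1) = 5/24 + 3/8 = 7/12
H(X) = -[(5/12)·log₂(5/12) + (7/12)·log₂(7/12)]
  = 0.5263 + 0.4536 = 0.9799 bits

Marginal of Y (column sums):
  P(Y=0) = 1/8 + 5/24 = 1/3
  P(Y=1) = 7/24 + 3/8 = 2/3
H(X|Y) = Σ_y P(y)·H(X|Y=y):
  Y=0: P(Y=0) = 1/3, P(X|Y=0) = (3/8, 5/8) → H(X|Y=0) = 0.9544
  Y=1: P(Y=1) = 2/3, P(X|Y=1) = (7/16, 9/16) → H(X|Y=1) = 0.9887
H(X|Y) = (1/3)·0.9544 + (2/3)·0.9887 = 0.9773 bits

I(X;Y) = H(X) - H(X|Y) = 0.9799 - 0.9773 = 0.0026 bits

Cross-check via I(X;Y) = H(X) + H(Y) - H(X,Y): computing H(Y) from the column sums and H(X,Y) from the 4 cells in the same way gives H(Y) = 0.9183 bits and H(X,Y) = 1.8956 bits, so
I(X;Y) = 0.9799 + 0.9183 - 1.8956 = 0.0026 bits ✓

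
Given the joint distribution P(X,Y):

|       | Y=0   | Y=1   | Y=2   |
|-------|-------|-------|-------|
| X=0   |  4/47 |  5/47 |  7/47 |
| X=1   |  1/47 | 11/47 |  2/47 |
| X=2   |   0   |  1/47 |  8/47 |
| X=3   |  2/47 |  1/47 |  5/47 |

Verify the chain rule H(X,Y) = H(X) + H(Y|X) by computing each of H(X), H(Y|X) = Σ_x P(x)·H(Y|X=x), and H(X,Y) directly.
H(X) = 1.9411 bits, H(Y|X) = 1.1257 bits, H(X,Y) = 3.0668 bits

Marginal of X (row sums):
  P(X=0) = 4/47 + 5/47 + 7/47 = 16/47
  P(X=1) = 1/47 + 11/47 + 2/47 = 14/47
  P(X=2) = 0 + 1/47 + 8/47 = 9/47
  P(X=3) = 2/47 + 1/47 + 5/47 = 8/47
H(X) = -[(16/47)·log₂(16/47) + (14/47)·log₂(14/47) + (9/47)·log₂(9/47) + (8/47)·log₂(8/47)]
  = 0.52922 + 0.52045 + 0.45664 + 0.43482 = 1.9411 bits

H(Y|X) = Σ_x P(x)·H(Y|X=x):
  X=0: P(X=0) = 16/47, P(Y|X=0) = (1/4, 5/16, 7/16) → H(Y|X=0) = 1.54618
  X=1: P(X=1) = 14/47, P(Y|X=1) = (1/14, 11/14, 1/7) → H(Y|X=1) = 0.94637
  X=2: P(X=2) = 9/47, P(Y|X=2) = (0, 1/9, 8/9) → H(Y|X=2) = 0.50326
  X=3: P(X=3) = 8/47, P(Y|X=3) = (1/4, 1/8, 5/8) → H(Y|X=3) = 1.29879
H(Y|X) = (16/47)·1.54618 + (14/47)·0.94637 + (9/47)·0.50326 + (8/47)·1.29879 = 1.1257 bits

H(X,Y) = -Σ_{x,y} P(x,y) log₂ P(x,y). Per-cell terms -P(x,y)·log₂P(x,y):
  X=0: 0.30252, 0.34390, 0.40916
  X=1: 0.11818, 0.49036, 0.19381
  X=2: 0.00000, 0.11818, 0.43482
  X=3: 0.19381, 0.11818, 0.34390
  (cells with P = 0 contribute 0)
Sum of the 12 terms: H(X,Y) = 3.0668 bits

Chain rule check:
  H(X) + H(Y|X) = 1.9411 + 1.1257 = 3.0668 bits
  H(X,Y) = 3.0668 bits
✓ Chain rule verified.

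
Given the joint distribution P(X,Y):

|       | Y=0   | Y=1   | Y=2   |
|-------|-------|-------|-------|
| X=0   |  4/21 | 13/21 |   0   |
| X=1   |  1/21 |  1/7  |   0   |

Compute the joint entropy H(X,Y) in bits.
1.4942 bits

H(X,Y) = -Σ_{x,y} P(x,y) log₂ P(x,y). Per-cell terms -P(x,y)·log₂P(x,y):
  X=0: 0.45568, 0.42831, 0.00000
  X=1: 0.20916, 0.40105, 0.00000
  (cells with P = 0 contribute 0)
Sum of the 6 terms: H(X,Y) = 1.4942 bits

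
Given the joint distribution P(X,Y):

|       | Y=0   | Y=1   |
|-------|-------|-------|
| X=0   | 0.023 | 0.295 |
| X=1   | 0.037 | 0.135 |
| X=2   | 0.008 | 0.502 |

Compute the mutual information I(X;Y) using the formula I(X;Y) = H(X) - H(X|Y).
0.0507 bits

I(X;Y) = H(X) - H(X|Y)

Marginal of X (row sums):
  P(X=0) = 0.023 + 0.295 = 0.318
  P(X=1) = 0.037 + 0.135 = 0.172
  P(X=2) = 0.008 + 0.502 = 0.510
H(X) = -[0.318·log₂(0.318) + 0.172·log₂(0.172) + 0.510·log₂(0.510)]
  = 0.525623 + 0.436797 + 0.495430 = 1.45785 bits

Marginal of Y (column sums):
  P(Y=0) = 0.023 + 0.037 + 0.008 = 0.068
  P(Y=1) = 0.295 + 0.135 + 0.502 = 0.932
H(X|Y) = Σ_y P(y)·H(X|Y=y):
  Y=0: P(Y=0) = 0.068, P(X|Y=0) = (23/68, 37/68, 2/17) → H(X|Y=0) = 1.369938
  Y=1: P(Y=1) = 0.932, P(X|Y=1) = (295/932, 135/932, 251/466) → H(X|Y=1) = 1.409858
H(X|Y) = 0.068·1.369938 + 0.932·1.409858 = 1.40714 bits

I(X;Y) = H(X) - H(X|Y) = 1.45785 - 1.40714 = 0.0507 bits

Cross-check via I(X;Y) = H(X) + H(Y) - H(X,Y): computing H(Y) from the column sums and H(X,Y) from the 6 cells in the same way gives H(Y) = 0.35842 bits and H(X,Y) = 1.76556 bits, so
I(X;Y) = 1.45785 + 0.35842 - 1.76556 = 0.0507 bits ✓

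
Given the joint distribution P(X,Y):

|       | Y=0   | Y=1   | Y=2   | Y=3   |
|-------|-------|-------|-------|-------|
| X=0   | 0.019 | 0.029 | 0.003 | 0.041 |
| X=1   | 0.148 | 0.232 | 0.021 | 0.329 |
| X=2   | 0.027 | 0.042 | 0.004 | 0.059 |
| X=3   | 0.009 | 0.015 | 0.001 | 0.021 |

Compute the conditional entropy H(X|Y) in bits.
1.2380 bits

H(X|Y) = H(X,Y) - H(Y)

H(X,Y) = -Σ_{x,y} P(x,y) log₂ P(x,y). Per-cell terms -P(x,y)·log₂P(x,y):
  X=0: 0.10864, 0.14813, 0.02514, 0.18894
  X=1: 0.40794, 0.48901, 0.11704, 0.52766
  X=2: 0.14069, 0.19209, 0.03186, 0.24091
  X=3: 0.06116, 0.09088, 0.00997, 0.11704
Sum of the 16 terms: H(X,Y) = 2.8971 bits

Marginal of Y (column sums):
  P(Y=0) = 0.019 + 0.148 + 0.027 + 0.009 = 0.203
  P(Y=1) = 0.029 + 0.232 + 0.042 + 0.015 = 0.318
  P(Y=2) = 0.003 + 0.021 + 0.004 + 0.001 = 0.029
  P(Y=3) = 0.041 + 0.329 + 0.059 + 0.021 = 0.450
H(Y) = -[0.203·log₂(0.203) + 0.318·log₂(0.318) + 0.029·log₂(0.029) + 0.450·log₂(0.450)]
  = 0.46699 + 0.52562 + 0.14813 + 0.51840 = 1.6591 bits

H(X|Y) = H(X,Y) - H(Y) = 2.8971 - 1.6591 = 1.2380 bits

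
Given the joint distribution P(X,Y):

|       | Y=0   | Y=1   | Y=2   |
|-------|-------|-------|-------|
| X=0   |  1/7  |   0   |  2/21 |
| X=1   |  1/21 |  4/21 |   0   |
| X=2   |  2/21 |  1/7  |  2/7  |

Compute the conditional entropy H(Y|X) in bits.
1.1549 bits

H(Y|X) = H(X,Y) - H(X)

H(X,Y) = -Σ_{x,y} P(x,y) log₂ P(x,y). Per-cell terms -P(x,y)·log₂P(x,y):
  X=0: 0.401051, 0.000000, 0.323078
  X=1: 0.209158, 0.455680, 0.000000
  X=2: 0.323078, 0.401051, 0.516387
  (cells with P = 0 contribute 0)
Sum of the 9 terms: H(X,Y) = 2.62948 bits

Marginal of X (row sums):
  P(X=0) = 1/7 + 0 + 2/21 = 5/21
  P(X=1) = 1/21 + 4/21 + 0 = 5/21
  P(X=2) = 2/21 + 1/7 + 2/7 = 11/21
H(X) = -[(5/21)·log₂(5/21) + (5/21)·log₂(5/21) + (11/21)·log₂(11/21)]
  = 0.492950 + 0.492950 + 0.488654 = 1.47455 bits

H(Y|X) = H(X,Y) - H(X) = 2.62948 - 1.47455 = 1.1549 bits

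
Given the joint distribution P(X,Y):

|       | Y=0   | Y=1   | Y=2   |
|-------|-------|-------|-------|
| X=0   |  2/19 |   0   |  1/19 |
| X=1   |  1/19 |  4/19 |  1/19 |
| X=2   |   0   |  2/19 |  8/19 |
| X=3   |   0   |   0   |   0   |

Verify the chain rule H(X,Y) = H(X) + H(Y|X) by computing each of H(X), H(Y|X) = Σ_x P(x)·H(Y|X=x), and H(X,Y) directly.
H(X) = 1.4330 bits, H(Y|X) = 0.9202 bits, H(X,Y) = 2.3532 bits

Marginal of X (row sums):
  P(X=0) = 2/19 + 0 + 1/19 = 3/19
  P(X=1) = 1/19 + 4/19 + 1/19 = 6/19
  P(X=2) = 0 + 2/19 + 8/19 = 10/19
  P(X=3) = 0 + 0 + 0 = 0
H(X) = -[(3/19)·log₂(3/19) + (6/19)·log₂(6/19) + (10/19)·log₂(10/19)]   (outcomes with P = 0 contribute 0)
  = 0.4205 + 0.5251 + 0.4874 = 1.4330 bits

H(Y|X) = Σ_x P(x)·H(Y|X=x):
  X=0: P(X=0) = 3/19, P(Y|X=0) = (2/3, 0, 1/3) → H(Y|X=0) = 0.9183
  X=1: P(X=1) = 6/19, P(Y|X=1) = (1/6, 2/3, 1/6) → H(Y|X=1) = 1.2516
  X=2: P(X=2) = 10/19, P(Y|X=2) = (0, 1/5, 4/5) → H(Y|X=2) = 0.7219
  X=3: P(X=3) = 0 → contributes 0
H(Y|X) = (3/19)·0.9183 + (6/19)·1.2516 + (10/19)·0.7219 = 0.9202 bits

H(X,Y) = -Σ_{x,y} P(x,y) log₂ P(x,y). Per-cell terms -P(x,y)·log₂P(x,y):
  X=0: 0.3419, 0.0000, 0.2236
  X=1: 0.2236, 0.4732, 0.2236
  X=2: 0.0000, 0.3419, 0.5254
  X=3: 0.0000, 0.0000, 0.0000
  (cells with P = 0 contribute 0)
Sum of the 12 terms: H(X,Y) = 2.3532 bits

Chain rule check:
  H(X) + H(Y|X) = 1.4330 + 0.9202 = 2.3532 bits
  H(X,Y) = 2.3532 bits
✓ Chain rule verified.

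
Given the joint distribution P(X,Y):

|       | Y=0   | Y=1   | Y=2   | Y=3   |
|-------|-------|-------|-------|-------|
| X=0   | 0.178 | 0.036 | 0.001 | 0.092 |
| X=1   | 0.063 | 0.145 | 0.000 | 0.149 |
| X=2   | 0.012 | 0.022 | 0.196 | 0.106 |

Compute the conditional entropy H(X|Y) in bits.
1.0485 bits

H(X|Y) = H(X,Y) - H(Y)

H(X,Y) = -Σ_{x,y} P(x,y) log₂ P(x,y). Per-cell terms -P(x,y)·log₂P(x,y):
  X=0: 0.44323, 0.17265, 0.00997, 0.31668
  X=1: 0.25128, 0.40395, 0.00000, 0.40925
  X=2: 0.07657, 0.12114, 0.46081, 0.34321
  (cells with P = 0 contribute 0)
Sum of the 12 terms: H(X,Y) = 3.0087 bits

Marginal of Y (column sums):
  P(Y=0) = 0.178 + 0.063 + 0.012 = 0.253
  P(Y=1) = 0.036 + 0.145 + 0.022 = 0.203
  P(Y=2) = 0.001 + 0.000 + 0.196 = 0.197
  P(Y=3) = 0.092 + 0.149 + 0.106 = 0.347
H(Y) = -[0.253·log₂(0.253) + 0.203·log₂(0.203) + 0.197·log₂(0.197) + 0.347·log₂(0.347)]
  = 0.50165 + 0.46699 + 0.46172 + 0.52987 = 1.9602 bits

H(X|Y) = H(X,Y) - H(Y) = 3.0087 - 1.9602 = 1.0485 bits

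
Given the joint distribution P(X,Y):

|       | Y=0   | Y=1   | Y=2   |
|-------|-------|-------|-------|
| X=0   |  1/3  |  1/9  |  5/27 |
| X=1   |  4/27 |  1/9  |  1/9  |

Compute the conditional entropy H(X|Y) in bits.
0.9338 bits

H(X|Y) = H(X,Y) - H(Y)

H(X,Y) = -Σ_{x,y} P(x,y) log₂ P(x,y). Per-cell terms -P(x,y)·log₂P(x,y):
  X=0: 0.528321, 0.352214, 0.450548
  X=1: 0.408131, 0.352214, 0.352214
Sum of the 6 terms: H(X,Y) = 2.44364 bits

Marginal of Y (column sums):
  P(Y=0) = 1/3 + 4/27 = 13/27
  P(Y=1) = 1/9 + 1/9 = 2/9
  P(Y=2) = 5/27 + 1/9 = 8/27
H(Y) = -[(13/27)·log₂(13/27) + (2/9)·log₂(2/9) + (8/27)·log₂(8/27)]
  = 0.507697 + 0.482206 + 0.519967 = 1.50987 bits

H(X|Y) = H(X,Y) - H(Y) = 2.44364 - 1.50987 = 0.9338 bits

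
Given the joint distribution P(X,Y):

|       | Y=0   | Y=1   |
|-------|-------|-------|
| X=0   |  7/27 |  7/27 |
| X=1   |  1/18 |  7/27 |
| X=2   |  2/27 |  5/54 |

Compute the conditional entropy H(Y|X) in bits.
0.8953 bits

H(Y|X) = H(X,Y) - H(X)

H(X,Y) = -Σ_{x,y} P(x,y) log₂ P(x,y). Per-cell terms -P(x,y)·log₂P(x,y):
  X=0: 0.50492, 0.50492
  X=1: 0.23166, 0.50492
  X=2: 0.27814, 0.31787
Sum of the 6 terms: H(X,Y) = 2.3424 bits

Marginal of X (row sums):
  P(X=0) = 7/27 + 7/27 = 14/27
  P(X=1) = 1/18 + 7/27 = 17/54
  P(X=2) = 2/27 + 5/54 = 1/6
H(X) = -[(14/27)·log₂(14/27) + (17/54)·log₂(17/54) + (1/6)·log₂(1/6)]
  = 0.49131 + 0.52493 + 0.43083 = 1.4471 bits

H(Y|X) = H(X,Y) - H(X) = 2.3424 - 1.4471 = 0.8953 bits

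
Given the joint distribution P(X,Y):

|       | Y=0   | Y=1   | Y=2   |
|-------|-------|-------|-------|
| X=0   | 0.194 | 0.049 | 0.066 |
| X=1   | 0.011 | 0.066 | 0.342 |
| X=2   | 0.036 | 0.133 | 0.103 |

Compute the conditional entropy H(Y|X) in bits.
1.1280 bits

H(Y|X) = H(X,Y) - H(X)

H(X,Y) = -Σ_{x,y} P(x,y) log₂ P(x,y). Per-cell terms -P(x,y)·log₂P(x,y):
  X=0: 0.45898, 0.21320, 0.25881
  X=1: 0.07157, 0.25881, 0.52939
  X=2: 0.17265, 0.38710, 0.33777
Sum of the 9 terms: H(X,Y) = 2.6883 bits

Marginal of X (row sums):
  P(X=0) = 0.194 + 0.049 + 0.066 = 0.309
  P(X=1) = 0.011 + 0.066 + 0.342 = 0.419
  P(X=2) = 0.036 + 0.133 + 0.103 = 0.272
H(X) = -[0.309·log₂(0.309) + 0.419·log₂(0.419) + 0.272·log₂(0.272)]
  = 0.52355 + 0.52584 + 0.51090 = 1.5603 bits

H(Y|X) = H(X,Y) - H(X) = 2.6883 - 1.5603 = 1.1280 bits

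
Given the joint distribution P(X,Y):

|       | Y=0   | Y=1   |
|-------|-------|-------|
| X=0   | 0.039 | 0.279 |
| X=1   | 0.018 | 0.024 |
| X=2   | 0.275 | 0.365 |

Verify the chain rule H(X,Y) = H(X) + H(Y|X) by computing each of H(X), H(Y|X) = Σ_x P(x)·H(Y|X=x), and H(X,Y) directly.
H(X) = 1.1298 bits, H(Y|X) = 0.8430 bits, H(X,Y) = 1.9727 bits

Marginal of X (row sums):
  P(X=0) = 0.039 + 0.279 = 0.318
  P(X=1) = 0.018 + 0.024 = 0.042
  P(X=2) = 0.275 + 0.365 = 0.640
H(X) = -[0.318·log₂(0.318) + 0.042·log₂(0.042) + 0.640·log₂(0.640)]
  = 0.52562 + 0.19209 + 0.41207 = 1.1298 bits

H(Y|X) = Σ_x P(x)·H(Y|X=x):
  X=0: P(X=0) = 0.318, P(Y|X=0) = (13/106, 93/106) → H(Y|X=0) = 0.53691
  X=1: P(X=1) = 0.042, P(Y|X=1) = (3/7, 4/7) → H(Y|X=1) = 0.98523
  X=2: P(X=2) = 0.640, P(Y|X=2) = (55/128, 73/128) → H(Y|X=2) = 0.98569
H(Y|X) = 0.318·0.53691 + 0.042·0.98523 + 0.640·0.98569 = 0.8430 bits

H(X,Y) = -Σ_{x,y} P(x,y) log₂ P(x,y). Per-cell terms -P(x,y)·log₂P(x,y):
  X=0: 0.18253, 0.51382
  X=1: 0.10433, 0.12914
  X=2: 0.51219, 0.53072
Sum of the 6 terms: H(X,Y) = 1.9727 bits

Chain rule check:
  H(X) + H(Y|X) = 1.1298 + 0.8430 = 1.9728 bits
  H(X,Y) = 1.9727 bits
✓ Chain rule verified (Δ = 0.0001 is 4-dp rounding noise: each of the three values was rounded independently).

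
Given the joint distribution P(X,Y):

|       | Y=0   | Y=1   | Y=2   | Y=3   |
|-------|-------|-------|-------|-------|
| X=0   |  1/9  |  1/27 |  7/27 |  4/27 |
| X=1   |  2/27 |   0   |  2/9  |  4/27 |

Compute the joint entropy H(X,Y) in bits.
2.6098 bits

H(X,Y) = -Σ_{x,y} P(x,y) log₂ P(x,y). Per-cell terms -P(x,y)·log₂P(x,y):
  X=0: 0.352214, 0.176107, 0.504916, 0.408131
  X=1: 0.278140, 0.000000, 0.482206, 0.408131
  (cells with P = 0 contribute 0)
Sum of the 8 terms: H(X,Y) = 2.6098 bits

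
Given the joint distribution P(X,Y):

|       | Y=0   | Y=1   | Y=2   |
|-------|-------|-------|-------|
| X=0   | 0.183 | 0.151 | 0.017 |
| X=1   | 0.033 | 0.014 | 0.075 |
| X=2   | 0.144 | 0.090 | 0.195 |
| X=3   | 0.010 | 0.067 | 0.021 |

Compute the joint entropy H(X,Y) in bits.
3.1089 bits

H(X,Y) = -Σ_{x,y} P(x,y) log₂ P(x,y). Per-cell terms -P(x,y)·log₂P(x,y):
  X=0: 0.4484, 0.4118, 0.0999
  X=1: 0.1624, 0.0862, 0.2803
  X=2: 0.4026, 0.3127, 0.4599
  X=3: 0.0664, 0.2613, 0.1170
Sum of the 12 terms: H(X,Y) = 3.1089 bits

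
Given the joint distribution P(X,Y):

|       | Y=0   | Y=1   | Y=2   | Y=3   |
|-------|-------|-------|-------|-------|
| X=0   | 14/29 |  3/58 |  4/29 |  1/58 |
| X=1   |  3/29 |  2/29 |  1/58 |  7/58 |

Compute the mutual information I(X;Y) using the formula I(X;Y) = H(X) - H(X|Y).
0.2275 bits

I(X;Y) = H(X) - H(X|Y)

Marginal of X (row sums):
  P(X=0) = 14/29 + 3/58 + 4/29 + 1/58 = 20/29
  P(X=1) = 3/29 + 2/29 + 1/58 + 7/58 = 9/29
H(X) = -[(20/29)·log₂(20/29) + (9/29)·log₂(9/29)]
  = 0.3697 + 0.5239 = 0.8936 bits

Marginal of Y (column sums):
  P(Y=0) = 14/29 + 3/29 = 17/29
  P(Y=1) = 3/58 + 2/29 = 7/58
  P(Y=2) = 4/29 + 1/58 = 9/58
  P(Y=3) = 1/58 + 7/58 = 4/29
H(X|Y) = Σ_y P(y)·H(X|Y=y):
  Y=0: P(Y=0) = 17/29, P(X|Y=0) = (14/17, 3/17) → H(X|Y=0) = 0.6723
  Y=1: P(Y=1) = 7/58, P(X|Y=1) = (3/7, 4/7) → H(X|Y=1) = 0.9852
  Y=2: P(Y=2) = 9/58, P(X|Y=2) = (8/9, 1/9) → H(X|Y=2) = 0.5033
  Y=3: P(Y=3) = 4/29, P(X|Y=3) = (1/8, 7/8) → H(X|Y=3) = 0.5436
H(X|Y) = (17/29)·0.6723 + (7/58)·0.9852 + (9/58)·0.5033 + (4/29)·0.5436 = 0.6661 bits

I(X;Y) = H(X) - H(X|Y) = 0.8936 - 0.6661 = 0.2275 bits

Cross-check via I(X;Y) = H(X) + H(Y) - H(X,Y): computing H(Y) from the column sums and H(X,Y) from the 8 cells in the same way gives H(Y) = 1.6312 bits and H(X,Y) = 2.2973 bits, so
I(X;Y) = 0.8936 + 1.6312 - 2.2973 = 0.2275 bits ✓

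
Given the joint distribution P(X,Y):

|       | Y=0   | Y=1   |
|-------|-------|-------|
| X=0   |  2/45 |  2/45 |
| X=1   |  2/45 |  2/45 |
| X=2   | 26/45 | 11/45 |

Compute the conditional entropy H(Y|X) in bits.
0.8997 bits

H(Y|X) = H(X,Y) - H(X)

H(X,Y) = -Σ_{x,y} P(x,y) log₂ P(x,y). Per-cell terms -P(x,y)·log₂P(x,y):
  X=0: 0.199638, 0.199638
  X=1: 0.199638, 0.199638
  X=2: 0.457261, 0.496814
Sum of the 6 terms: H(X,Y) = 1.75263 bits

Marginal of X (row sums):
  P(X=0) = 2/45 + 2/45 = 4/45
  P(X=1) = 2/45 + 2/45 = 4/45
  P(X=2) = 26/45 + 11/45 = 37/45
H(X) = -[(4/45)·log₂(4/45) + (4/45)·log₂(4/45) + (37/45)·log₂(37/45)]
  = 0.310387 + 0.310387 + 0.232195 = 0.85297 bits

H(Y|X) = H(X,Y) - H(X) = 1.75263 - 0.85297 = 0.8997 bits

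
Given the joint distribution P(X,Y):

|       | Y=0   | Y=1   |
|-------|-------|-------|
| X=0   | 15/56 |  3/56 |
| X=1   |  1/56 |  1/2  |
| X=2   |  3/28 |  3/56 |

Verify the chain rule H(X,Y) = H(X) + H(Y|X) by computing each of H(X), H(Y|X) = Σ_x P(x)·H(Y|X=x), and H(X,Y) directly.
H(X) = 1.4418 bits, H(Y|X) = 0.4686 bits, H(X,Y) = 1.9104 bits

Marginal of X (row sums):
  P(X=0) = 15/56 + 3/56 = 9/28
  P(X=1) = 1/56 + 1/2 = 29/56
  P(X=2) = 3/28 + 3/56 = 9/56
H(X) = -[(9/28)·log₂(9/28) + (29/56)·log₂(29/56) + (9/56)·log₂(9/56)]
  = 0.52632 + 0.49164 + 0.42387 = 1.4418 bits

H(Y|X) = Σ_x P(x)·H(Y|X=x):
  X=0: P(X=0) = 9/28, P(Y|X=0) = (5/6, 1/6) → H(Y|X=0) = 0.65002
  X=1: P(X=1) = 29/56, P(Y|X=1) = (1/29, 28/29) → H(Y|X=1) = 0.21640
  X=2: P(X=2) = 9/56, P(Y|X=2) = (2/3, 1/3) → H(Y|X=2) = 0.91830
H(Y|X) = (9/28)·0.65002 + (29/56)·0.21640 + (9/56)·0.91830 = 0.4686 bits

H(X,Y) = -Σ_{x,y} P(x,y) log₂ P(x,y). Per-cell terms -P(x,y)·log₂P(x,y):
  X=0: 0.50905, 0.22620
  X=1: 0.10370, 0.50000
  X=2: 0.34526, 0.22620
Sum of the 6 terms: H(X,Y) = 1.9104 bits

Chain rule check:
  H(X) + H(Y|X) = 1.4418 + 0.4686 = 1.9104 bits
  H(X,Y) = 1.9104 bits
✓ Chain rule verified.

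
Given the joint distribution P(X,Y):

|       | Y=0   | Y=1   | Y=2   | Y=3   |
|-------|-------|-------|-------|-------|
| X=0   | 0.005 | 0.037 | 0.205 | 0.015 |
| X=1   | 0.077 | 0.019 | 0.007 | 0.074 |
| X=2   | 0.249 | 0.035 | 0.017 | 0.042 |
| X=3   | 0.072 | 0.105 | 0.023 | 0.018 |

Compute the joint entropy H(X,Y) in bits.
3.3003 bits

H(X,Y) = -Σ_{x,y} P(x,y) log₂ P(x,y). Per-cell terms -P(x,y)·log₂P(x,y):
  X=0: 0.03822, 0.17598, 0.46869, 0.09088
  X=1: 0.28482, 0.10864, 0.05011, 0.27797
  X=2: 0.49944, 0.16928, 0.09993, 0.19209
  X=3: 0.27330, 0.34141, 0.12517, 0.10433
Sum of the 16 terms: H(X,Y) = 3.3003 bits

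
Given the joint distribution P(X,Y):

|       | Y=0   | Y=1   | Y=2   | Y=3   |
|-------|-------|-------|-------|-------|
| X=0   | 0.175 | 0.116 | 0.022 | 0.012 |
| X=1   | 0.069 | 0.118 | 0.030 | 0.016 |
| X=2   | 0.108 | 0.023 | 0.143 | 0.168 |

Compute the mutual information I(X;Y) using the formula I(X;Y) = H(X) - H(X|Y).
0.3110 bits

I(X;Y) = H(X) - H(X|Y)

Marginal of X (row sums):
  P(X=0) = 0.175 + 0.116 + 0.022 + 0.012 = 0.325
  P(X=1) = 0.069 + 0.118 + 0.030 + 0.016 = 0.233
  P(X=2) = 0.108 + 0.023 + 0.143 + 0.168 = 0.442
H(X) = -[0.325·log₂(0.325) + 0.233·log₂(0.233) + 0.442·log₂(0.442)]
  = 0.5270 + 0.4897 + 0.5206 = 1.5373 bits

Marginal of Y (column sums):
  P(Y=0) = 0.175 + 0.069 + 0.108 = 0.352
  P(Y=1) = 0.116 + 0.118 + 0.023 = 0.257
  P(Y=2) = 0.022 + 0.030 + 0.143 = 0.195
  P(Y=3) = 0.012 + 0.016 + 0.168 = 0.196
H(X|Y) = Σ_y P(y)·H(X|Y=y):
  Y=0: P(Y=0) = 0.352, P(X|Y=0) = (175/352, 69/352, 27/88) → H(X|Y=0) = 1.4851
  Y=1: P(Y=1) = 0.257, P(X|Y=1) = (116/257, 118/257, 23/257) → H(X|Y=1) = 1.3452
  Y=2: P(Y=2) = 0.195, P(X|Y=2) = (22/195, 2/13, 11/15) → H(X|Y=2) = 1.0987
  Y=3: P(Y=3) = 0.196, P(X|Y=3) = (3/49, 4/49, 6/7) → H(X|Y=3) = 0.7324
H(X|Y) = 0.352·1.4851 + 0.257·1.3452 + 0.195·1.0987 + 0.196·0.7324 = 1.2263 bits

I(X;Y) = H(X) - H(X|Y) = 1.5373 - 1.2263 = 0.3110 bits

Cross-check via I(X;Y) = H(X) + H(Y) - H(X,Y): computing H(Y) from the column sums and H(X,Y) from the 12 cells in the same way gives H(Y) = 1.9547 bits and H(X,Y) = 3.1810 bits, so
I(X;Y) = 1.5373 + 1.9547 - 3.1810 = 0.3110 bits ✓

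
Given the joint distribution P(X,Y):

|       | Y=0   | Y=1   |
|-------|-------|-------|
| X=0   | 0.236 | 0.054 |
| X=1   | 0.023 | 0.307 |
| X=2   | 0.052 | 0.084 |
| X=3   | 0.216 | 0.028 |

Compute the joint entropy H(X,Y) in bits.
2.5112 bits

H(X,Y) = -Σ_{x,y} P(x,y) log₂ P(x,y). Per-cell terms -P(x,y)·log₂P(x,y):
  X=0: 0.4916, 0.2274
  X=1: 0.1252, 0.5230
  X=2: 0.2218, 0.3002
  X=3: 0.4776, 0.1444
Sum of the 8 terms: H(X,Y) = 2.5112 bits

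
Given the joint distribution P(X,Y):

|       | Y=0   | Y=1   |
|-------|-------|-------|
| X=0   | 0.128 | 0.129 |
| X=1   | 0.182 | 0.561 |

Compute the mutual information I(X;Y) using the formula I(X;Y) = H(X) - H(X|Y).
0.0394 bits

I(X;Y) = H(X) - H(X|Y)

Marginal of X (row sums):
  P(X=0) = 0.128 + 0.129 = 0.257
  P(X=1) = 0.182 + 0.561 = 0.743
H(X) = -[0.257·log₂(0.257) + 0.743·log₂(0.743)]
  = 0.5037611 + 0.3184245 = 0.822186 bits

Marginal of Y (column sums):
  P(Y=0) = 0.128 + 0.182 = 0.310
  P(Y=1) = 0.129 + 0.561 = 0.690
H(X|Y) = Σ_y P(y)·H(X|Y=y):
  Y=0: P(Y=0) = 0.310, P(X|Y=0) = (64/155, 91/155) → H(X|Y=0) = 0.9779998
  Y=1: P(Y=1) = 0.690, P(X|Y=1) = (43/230, 187/230) → H(X|Y=1) = 0.6950611
H(X|Y) = 0.310·0.9779998 + 0.690·0.6950611 = 0.782772 bits

I(X;Y) = H(X) - H(X|Y) = 0.822186 - 0.782772 = 0.0394 bits

Cross-check via I(X;Y) = H(X) + H(Y) - H(X,Y): computing H(Y) from the column sums and H(X,Y) from the 4 cells in the same way gives H(Y) = 0.893173 bits and H(X,Y) = 1.675946 bits, so
I(X;Y) = 0.822186 + 0.893173 - 1.675946 = 0.0394 bits ✓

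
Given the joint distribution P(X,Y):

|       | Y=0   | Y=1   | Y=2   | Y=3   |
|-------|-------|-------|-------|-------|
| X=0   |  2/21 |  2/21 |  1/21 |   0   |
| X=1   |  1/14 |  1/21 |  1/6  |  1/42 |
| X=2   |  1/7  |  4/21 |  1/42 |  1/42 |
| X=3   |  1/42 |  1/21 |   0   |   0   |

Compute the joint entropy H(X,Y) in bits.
3.3467 bits

H(X,Y) = -Σ_{x,y} P(x,y) log₂ P(x,y). Per-cell terms -P(x,y)·log₂P(x,y):
  X=0: 0.32308, 0.32308, 0.20916, 0.00000
  X=1: 0.27195, 0.20916, 0.43083, 0.12839
  X=2: 0.40105, 0.45568, 0.12839, 0.12839
  X=3: 0.12839, 0.20916, 0.00000, 0.00000
  (cells with P = 0 contribute 0)
Sum of the 16 terms: H(X,Y) = 3.3467 bits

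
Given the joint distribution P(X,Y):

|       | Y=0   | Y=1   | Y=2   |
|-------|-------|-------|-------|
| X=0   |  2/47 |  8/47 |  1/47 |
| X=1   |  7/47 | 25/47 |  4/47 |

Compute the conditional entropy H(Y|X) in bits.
1.1579 bits

H(Y|X) = H(X,Y) - H(X)

H(X,Y) = -Σ_{x,y} P(x,y) log₂ P(x,y). Per-cell terms -P(x,y)·log₂P(x,y):
  X=0: 0.1938, 0.4348, 0.1182
  X=1: 0.4092, 0.4844, 0.3025
Sum of the 6 terms: H(X,Y) = 1.9429 bits

Marginal of X (row sums):
  P(X=0) = 2/47 + 8/47 + 1/47 = 11/47
  P(X=1) = 7/47 + 25/47 + 4/47 = 36/47
H(X) = -[(11/47)·log₂(11/47) + (36/47)·log₂(36/47)]
  = 0.4904 + 0.2946 = 0.7850 bits

H(Y|X) = H(X,Y) - H(X) = 1.9429 - 0.7850 = 1.1579 bits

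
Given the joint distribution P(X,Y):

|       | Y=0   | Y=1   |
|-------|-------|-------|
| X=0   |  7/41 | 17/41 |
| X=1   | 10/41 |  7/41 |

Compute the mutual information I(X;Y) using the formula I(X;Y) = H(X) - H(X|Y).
0.0638 bits

I(X;Y) = H(X) - H(X|Y)

Marginal of X (row sums):
  P(X=0) = 7/41 + 17/41 = 24/41
  P(X=1) = 10/41 + 7/41 = 17/41
H(X) = -[(24/41)·log₂(24/41) + (17/41)·log₂(17/41)]
  = 0.452248 + 0.526622 = 0.978870 bits

Marginal of Y (column sums):
  P(Y=0) = 7/41 + 10/41 = 17/41
  P(Y=1) = 17/41 + 7/41 = 24/41
H(X|Y) = Σ_y P(y)·H(X|Y=y):
  Y=0: P(Y=0) = 17/41, P(X|Y=0) = (7/17, 10/17) → H(X|Y=0) = 0.977418
  Y=1: P(Y=1) = 24/41, P(X|Y=1) = (17/24, 7/24) → H(X|Y=1) = 0.870864
H(X|Y) = (17/41)·0.977418 + (24/41)·0.870864 = 0.915045 bits

I(X;Y) = H(X) - H(X|Y) = 0.978870 - 0.915045 = 0.0638 bits

Cross-check via I(X;Y) = H(X) + H(Y) - H(X,Y): computing H(Y) from the column sums and H(X,Y) from the 4 cells in the same way gives H(Y) = 0.978870 bits and H(X,Y) = 1.893915 bits, so
I(X;Y) = 0.978870 + 0.978870 - 1.893915 = 0.0638 bits ✓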